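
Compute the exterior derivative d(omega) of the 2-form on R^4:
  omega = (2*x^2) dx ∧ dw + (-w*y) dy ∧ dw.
d(omega) = 0

For a 2-form omega = sum_{i<j} g_{ij} dx_i ∧ dx_j, the exterior derivative is
  d(omega) = sum_{i<j} d(g_{ij}) ∧ dx_i ∧ dx_j = sum_{i<j, k} (∂g_{ij}/∂x_k) dx_k ∧ dx_i ∧ dx_j.
Expand each term, using dx_k ∧ dx_i ∧ dx_j = sgn(permutation) dx_{(a)} ∧ dx_{(b)} ∧ dx_{(c)} with (a < b < c) sorted:

Collecting like 3-forms: d(omega) = 0.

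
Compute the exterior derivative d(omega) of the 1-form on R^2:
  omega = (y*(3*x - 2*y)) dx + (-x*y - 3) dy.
d(omega) = (-3*x + 3*y) dx ∧ dy

For a 1-form omega = sum_i f_i dx_i, the exterior derivative is
  d(omega) = sum_{i < j} (∂f_j/∂x_i - ∂f_i/∂x_j) dx_i ∧ dx_j.
  coefficient of dx ∧ dy: ∂f_2/∂x - ∂f_1/∂y = ∂(-x*y - 3)/∂x - ∂(y*(3*x - 2*y))/∂y = -3*x + 3*y
Assembling: d(omega) = (-3*x + 3*y) dx ∧ dy.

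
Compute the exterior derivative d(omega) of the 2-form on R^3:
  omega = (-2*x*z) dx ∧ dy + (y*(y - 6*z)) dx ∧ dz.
d(omega) = (-2*x - 2*y + 6*z) dx ∧ dy ∧ dz

For a 2-form omega = sum_{i<j} g_{ij} dx_i ∧ dx_j, the exterior derivative is
  d(omega) = sum_{i<j} d(g_{ij}) ∧ dx_i ∧ dx_j = sum_{i<j, k} (∂g_{ij}/∂x_k) dx_k ∧ dx_i ∧ dx_j.
Expand each term, using dx_k ∧ dx_i ∧ dx_j = sgn(permutation) dx_{(a)} ∧ dx_{(b)} ∧ dx_{(c)} with (a < b < c) sorted:
  d(-2*x*z) includes (∂/∂z)(-2*x*z) dz = (-2*x) dz, which multiplied by dx ∧ dy gives (-2*x) dx ∧ dy ∧ dz
  d(y*(y - 6*z)) includes (∂/∂y)(y*(y - 6*z)) dy = (2*y - 6*z) dy, which multiplied by dx ∧ dz gives (-2*y + 6*z) dx ∧ dy ∧ dz
Collecting like 3-forms: d(omega) = (-2*x - 2*y + 6*z) dx ∧ dy ∧ dz.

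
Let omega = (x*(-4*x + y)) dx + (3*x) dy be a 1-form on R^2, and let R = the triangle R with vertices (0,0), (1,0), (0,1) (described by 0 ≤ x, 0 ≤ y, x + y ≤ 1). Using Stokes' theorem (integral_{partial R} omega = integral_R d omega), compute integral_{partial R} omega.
integral_(partial R) omega = 4/3

Stokes: integral_partial_R omega = integral_R d omega with d omega = (∂Q/∂x - ∂P/∂y) dx ∧ dy.
  ∂Q/∂x = 3
  ∂P/∂y = x
  integrand = ∂Q/∂x - ∂P/∂y = 3 - x.
Integrating over R: integral_0^1 integral_0^{1-x} (3 - x) dy dx = 4/3.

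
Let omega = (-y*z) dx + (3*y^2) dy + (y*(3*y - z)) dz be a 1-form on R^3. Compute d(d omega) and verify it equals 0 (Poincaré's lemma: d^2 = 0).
d(d omega) = 0

Step 1: d omega = sum_{i<j} (∂f_j/∂x_i - ∂f_i/∂x_j) dx_i ∧ dx_j:
  coeff of dx ∧ dy: z
  coeff of dx ∧ dz: y
  coeff of dy ∧ dz: 6*y - z
Step 2: Apply d again to each 2-form coefficient. The only possible 3-form in R^3 is dx ∧ dy ∧ dz, with coefficient
  ∂(coeff of dy∧dz)/∂x - ∂(coeff of dx∧dz)/∂y + ∂(coeff of dx∧dy)/∂z
  = ∂/∂x (6*y - z) - ∂/∂y (y) + ∂/∂z (z).
Each of these terms simplifies to sums of mixed partials that cancel in pairs. The result is 0 (by equality of mixed partials for smooth functions — Schwarz / Clairaut).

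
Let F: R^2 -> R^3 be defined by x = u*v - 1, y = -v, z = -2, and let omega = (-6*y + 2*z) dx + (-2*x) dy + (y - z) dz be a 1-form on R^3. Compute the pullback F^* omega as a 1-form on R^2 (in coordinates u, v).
F^* omega = (2*v*(3*v - 2)) du + (8*u*v - 4*u - 2) dv

Using F^*(f dg) = (f ∘ F) d(g ∘ F), substitute each coordinate x_i by F_i(u, v) in f_i, and replace dx_i by d F_i = (∂F_i/∂u) du + (∂F_i/∂v) dv.
  For the x component: f_1(F) = 6*v - 4; d F_1 = (v) du + (u) dv
  For the y component: f_2(F) = -2*u*v + 2; d F_2 = (0) du + (-1) dv
  For the z component: f_3(F) = 2 - v; d F_3 = (0) du + (0) dv
Combining and collecting du, dv coefficients:
  coeff of du: 2*v*(3*v - 2)
  coeff of dv: 8*u*v - 4*u - 2
F^* omega = (2*v*(3*v - 2)) du + (8*u*v - 4*u - 2) dv.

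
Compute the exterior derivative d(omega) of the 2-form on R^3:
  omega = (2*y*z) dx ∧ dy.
d(omega) = (2*y) dx ∧ dy ∧ dz

For a 2-form omega = sum_{i<j} g_{ij} dx_i ∧ dx_j, the exterior derivative is
  d(omega) = sum_{i<j} d(g_{ij}) ∧ dx_i ∧ dx_j = sum_{i<j, k} (∂g_{ij}/∂x_k) dx_k ∧ dx_i ∧ dx_j.
Expand each term, using dx_k ∧ dx_i ∧ dx_j = sgn(permutation) dx_{(a)} ∧ dx_{(b)} ∧ dx_{(c)} with (a < b < c) sorted:
  d(2*y*z) includes (∂/∂z)(2*y*z) dz = (2*y) dz, which multiplied by dx ∧ dy gives (2*y) dx ∧ dy ∧ dz
Collecting like 3-forms: d(omega) = (2*y) dx ∧ dy ∧ dz.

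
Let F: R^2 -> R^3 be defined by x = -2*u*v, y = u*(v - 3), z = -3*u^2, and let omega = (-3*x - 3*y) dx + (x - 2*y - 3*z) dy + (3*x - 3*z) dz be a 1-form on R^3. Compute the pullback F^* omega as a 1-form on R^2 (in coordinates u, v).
F^* omega = (u*(-54*u^2 + 45*u*v - 27*u - 10*v^2 - 18)) du + (u^2*(9*u - 10*v - 12)) dv

Using F^*(f dg) = (f ∘ F) d(g ∘ F), substitute each coordinate x_i by F_i(u, v) in f_i, and replace dx_i by d F_i = (∂F_i/∂u) du + (∂F_i/∂v) dv.
  For the x component: f_1(F) = 3*u*(v + 3); d F_1 = (-2*v) du + (-2*u) dv
  For the y component: f_2(F) = u*(9*u - 4*v + 6); d F_2 = (v - 3) du + (u) dv
  For the z component: f_3(F) = 3*u*(3*u - 2*v); d F_3 = (-6*u) du + (0) dv
Combining and collecting du, dv coefficients:
  coeff of du: u*(-54*u^2 + 45*u*v - 27*u - 10*v^2 - 18)
  coeff of dv: u^2*(9*u - 10*v - 12)
F^* omega = (u*(-54*u^2 + 45*u*v - 27*u - 10*v^2 - 18)) du + (u^2*(9*u - 10*v - 12)) dv.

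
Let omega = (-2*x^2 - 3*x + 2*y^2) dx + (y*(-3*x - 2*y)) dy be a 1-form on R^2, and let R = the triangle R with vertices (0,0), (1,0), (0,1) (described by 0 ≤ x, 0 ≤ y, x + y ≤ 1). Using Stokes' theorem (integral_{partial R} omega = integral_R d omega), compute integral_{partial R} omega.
integral_(partial R) omega = -7/6

Stokes: integral_partial_R omega = integral_R d omega with d omega = (∂Q/∂x - ∂P/∂y) dx ∧ dy.
  ∂Q/∂x = -3*y
  ∂P/∂y = 4*y
  integrand = ∂Q/∂x - ∂P/∂y = -7*y.
Integrating over R: integral_0^1 integral_0^{1-x} (-7*y) dy dx = -7/6.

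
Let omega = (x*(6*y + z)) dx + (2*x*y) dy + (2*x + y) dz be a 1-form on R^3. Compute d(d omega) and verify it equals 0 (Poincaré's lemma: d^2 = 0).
d(d omega) = 0

Step 1: d omega = sum_{i<j} (∂f_j/∂x_i - ∂f_i/∂x_j) dx_i ∧ dx_j:
  coeff of dx ∧ dy: -6*x + 2*y
  coeff of dx ∧ dz: 2 - x
  coeff of dy ∧ dz: 1
Step 2: Apply d again to each 2-form coefficient. The only possible 3-form in R^3 is dx ∧ dy ∧ dz, with coefficient
  ∂(coeff of dy∧dz)/∂x - ∂(coeff of dx∧dz)/∂y + ∂(coeff of dx∧dy)/∂z
  = ∂/∂x (1) - ∂/∂y (2 - x) + ∂/∂z (-6*x + 2*y).
Each of these terms simplifies to sums of mixed partials that cancel in pairs. The result is 0 (by equality of mixed partials for smooth functions — Schwarz / Clairaut).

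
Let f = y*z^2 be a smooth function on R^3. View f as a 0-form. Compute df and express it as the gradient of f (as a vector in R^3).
df = (0) dx + (z^2) dy + (2*y*z) dz; grad f = (0, z^2, 2*y*z)

For a 0-form f, d f = (∂f/∂x) dx + (∂f/∂y) dy + (∂f/∂z) dz. The components of the vector representation are exactly the entries of grad f in Cartesian coordinates:
  ∂f/∂x = 0
  ∂f/∂y = z^2
  ∂f/∂z = 2*y*z.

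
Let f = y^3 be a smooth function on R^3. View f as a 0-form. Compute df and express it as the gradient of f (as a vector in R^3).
df = (0) dx + (3*y^2) dy + (0) dz; grad f = (0, 3*y^2, 0)

For a 0-form f, d f = (∂f/∂x) dx + (∂f/∂y) dy + (∂f/∂z) dz. The components of the vector representation are exactly the entries of grad f in Cartesian coordinates:
  ∂f/∂x = 0
  ∂f/∂y = 3*y^2
  ∂f/∂z = 0.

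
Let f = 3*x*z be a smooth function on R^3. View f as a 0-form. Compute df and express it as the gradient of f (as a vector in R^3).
df = (3*z) dx + (0) dy + (3*x) dz; grad f = (3*z, 0, 3*x)

For a 0-form f, d f = (∂f/∂x) dx + (∂f/∂y) dy + (∂f/∂z) dz. The components of the vector representation are exactly the entries of grad f in Cartesian coordinates:
  ∂f/∂x = 3*z
  ∂f/∂y = 0
  ∂f/∂z = 3*x.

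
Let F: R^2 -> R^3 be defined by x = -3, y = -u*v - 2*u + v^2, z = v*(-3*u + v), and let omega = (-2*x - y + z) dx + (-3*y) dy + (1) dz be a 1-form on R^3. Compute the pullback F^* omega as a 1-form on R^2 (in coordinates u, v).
F^* omega = (-3*u*v^2 - 12*u*v - 12*u + 3*v^3 + 6*v^2 - 3*v) du + (-3*u^2*v - 6*u^2 + 9*u*v^2 + 12*u*v - 3*u - 6*v^3 + 2*v) dv

Using F^*(f dg) = (f ∘ F) d(g ∘ F), substitute each coordinate x_i by F_i(u, v) in f_i, and replace dx_i by d F_i = (∂F_i/∂u) du + (∂F_i/∂v) dv.
  For the x component: f_1(F) = -2*u*v + 2*u + 6; d F_1 = (0) du + (0) dv
  For the y component: f_2(F) = 3*u*v + 6*u - 3*v^2; d F_2 = (-v - 2) du + (-u + 2*v) dv
  For the z component: f_3(F) = 1; d F_3 = (-3*v) du + (-3*u + 2*v) dv
Combining and collecting du, dv coefficients:
  coeff of du: -3*u*v^2 - 12*u*v - 12*u + 3*v^3 + 6*v^2 - 3*v
  coeff of dv: -3*u^2*v - 6*u^2 + 9*u*v^2 + 12*u*v - 3*u - 6*v^3 + 2*v
F^* omega = (-3*u*v^2 - 12*u*v - 12*u + 3*v^3 + 6*v^2 - 3*v) du + (-3*u^2*v - 6*u^2 + 9*u*v^2 + 12*u*v - 3*u - 6*v^3 + 2*v) dv.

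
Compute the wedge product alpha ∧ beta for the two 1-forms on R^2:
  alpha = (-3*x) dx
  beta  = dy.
alpha ∧ beta = (-3*x) dx ∧ dy

Distribute the wedge, using dx_i ∧ dx_j = -dx_j ∧ dx_i and dx_i ∧ dx_i = 0. For each pair (i, j) with i < j, the coefficient of dx_i ∧ dx_j in alpha ∧ beta is (alpha_i * beta_j - alpha_j * beta_i). Collecting: alpha ∧ beta = (-3*x) dx ∧ dy.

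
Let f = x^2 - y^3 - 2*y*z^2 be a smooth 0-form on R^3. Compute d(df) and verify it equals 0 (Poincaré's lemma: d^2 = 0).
d(df) = 0

Step 1: df = sum_i (∂f/∂x_i) dx_i = (2*x) dx + (-3*y^2 - 2*z^2) dy + (-4*y*z) dz.
Step 2: Apply d again. Using the 1-form formula, the coefficient of dx ∧ dy in d(df) is ∂^2 f/∂x ∂y - ∂^2 f/∂y ∂x = (0) - (0) = 0 (equality of mixed partials for smooth f).
Similarly for dx ∧ dz and dy ∧ dz — all coefficients vanish. So d(df) = 0.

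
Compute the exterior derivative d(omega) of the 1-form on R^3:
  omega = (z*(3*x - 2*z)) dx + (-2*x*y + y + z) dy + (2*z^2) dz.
d(omega) = (-2*y) dx ∧ dy + (-3*x + 4*z) dx ∧ dz + (-1) dy ∧ dz

For a 1-form omega = sum_i f_i dx_i, the exterior derivative is
  d(omega) = sum_{i < j} (∂f_j/∂x_i - ∂f_i/∂x_j) dx_i ∧ dx_j.
  coefficient of dx ∧ dy: ∂f_2/∂x - ∂f_1/∂y = ∂(-2*x*y + y + z)/∂x - ∂(z*(3*x - 2*z))/∂y = -2*y
  coefficient of dx ∧ dz: ∂f_3/∂x - ∂f_1/∂z = ∂(2*z^2)/∂x - ∂(z*(3*x - 2*z))/∂z = -3*x + 4*z
  coefficient of dy ∧ dz: ∂f_3/∂y - ∂f_2/∂z = ∂(2*z^2)/∂y - ∂(-2*x*y + y + z)/∂z = -1
Assembling: d(omega) = (-2*y) dx ∧ dy + (-3*x + 4*z) dx ∧ dz + (-1) dy ∧ dz.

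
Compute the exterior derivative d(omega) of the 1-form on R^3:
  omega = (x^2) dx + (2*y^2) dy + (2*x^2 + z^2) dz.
d(omega) = (4*x) dx ∧ dz

For a 1-form omega = sum_i f_i dx_i, the exterior derivative is
  d(omega) = sum_{i < j} (∂f_j/∂x_i - ∂f_i/∂x_j) dx_i ∧ dx_j.
  coefficient of dx ∧ dz: ∂f_3/∂x - ∂f_1/∂z = ∂(2*x^2 + z^2)/∂x - ∂(x^2)/∂z = 4*x
Assembling: d(omega) = (4*x) dx ∧ dz.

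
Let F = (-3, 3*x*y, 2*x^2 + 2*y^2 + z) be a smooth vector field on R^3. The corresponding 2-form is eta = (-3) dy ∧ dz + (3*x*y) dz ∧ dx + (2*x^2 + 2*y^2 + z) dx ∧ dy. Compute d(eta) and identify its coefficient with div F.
d(eta) = (3*x + 1) dx ∧ dy ∧ dz; div F = 3*x + 1

For a 2-form in R^3 of the form above, applying d gives a 3-form with coefficient ∂P/∂x + ∂Q/∂y + ∂R/∂z:
  ∂P/∂x = 0
  ∂Q/∂y = 3*x
  ∂R/∂z = 1
Sum = 3*x + 1, which is exactly div F.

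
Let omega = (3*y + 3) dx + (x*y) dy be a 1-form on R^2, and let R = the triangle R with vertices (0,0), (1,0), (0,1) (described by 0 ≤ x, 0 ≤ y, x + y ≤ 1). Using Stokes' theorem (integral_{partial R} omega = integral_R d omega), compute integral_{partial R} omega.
integral_(partial R) omega = -4/3

Stokes: integral_partial_R omega = integral_R d omega with d omega = (∂Q/∂x - ∂P/∂y) dx ∧ dy.
  ∂Q/∂x = y
  ∂P/∂y = 3
  integrand = ∂Q/∂x - ∂P/∂y = y - 3.
Integrating over R: integral_0^1 integral_0^{1-x} (y - 3) dy dx = -4/3.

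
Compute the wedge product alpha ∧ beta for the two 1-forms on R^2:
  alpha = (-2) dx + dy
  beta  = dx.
alpha ∧ beta = (-1) dx ∧ dy

Distribute the wedge, using dx_i ∧ dx_j = -dx_j ∧ dx_i and dx_i ∧ dx_i = 0. For each pair (i, j) with i < j, the coefficient of dx_i ∧ dx_j in alpha ∧ beta is (alpha_i * beta_j - alpha_j * beta_i). Collecting: alpha ∧ beta = (-1) dx ∧ dy.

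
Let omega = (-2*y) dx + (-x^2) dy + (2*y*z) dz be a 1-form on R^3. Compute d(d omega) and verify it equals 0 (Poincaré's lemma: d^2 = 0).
d(d omega) = 0

Step 1: d omega = sum_{i<j} (∂f_j/∂x_i - ∂f_i/∂x_j) dx_i ∧ dx_j:
  coeff of dx ∧ dy: 2 - 2*x
  coeff of dx ∧ dz: 0
  coeff of dy ∧ dz: 2*z
Step 2: Apply d again to each 2-form coefficient. The only possible 3-form in R^3 is dx ∧ dy ∧ dz, with coefficient
  ∂(coeff of dy∧dz)/∂x - ∂(coeff of dx∧dz)/∂y + ∂(coeff of dx∧dy)/∂z
  = ∂/∂x (2*z) - ∂/∂y (0) + ∂/∂z (2 - 2*x).
Each of these terms simplifies to sums of mixed partials that cancel in pairs. The result is 0 (by equality of mixed partials for smooth functions — Schwarz / Clairaut).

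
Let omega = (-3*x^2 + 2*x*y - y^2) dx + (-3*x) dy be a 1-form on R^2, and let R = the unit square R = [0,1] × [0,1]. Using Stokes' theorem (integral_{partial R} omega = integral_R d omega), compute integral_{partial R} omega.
integral_(partial R) omega = -3

Stokes: integral_partial_R omega = integral_R d omega with d omega = (∂Q/∂x - ∂P/∂y) dx ∧ dy.
  ∂Q/∂x = -3
  ∂P/∂y = 2*x - 2*y
  integrand = ∂Q/∂x - ∂P/∂y = -2*x + 2*y - 3.
Integrating over R: integral_0^1 integral_0^1 (-2*x + 2*y - 3) dx dy = -3.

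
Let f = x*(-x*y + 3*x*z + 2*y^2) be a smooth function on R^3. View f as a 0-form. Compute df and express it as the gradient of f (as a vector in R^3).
df = (-2*x*y + 6*x*z + 2*y^2) dx + (x*(-x + 4*y)) dy + (3*x^2) dz; grad f = (-2*x*y + 6*x*z + 2*y^2, x*(-x + 4*y), 3*x^2)

For a 0-form f, d f = (∂f/∂x) dx + (∂f/∂y) dy + (∂f/∂z) dz. The components of the vector representation are exactly the entries of grad f in Cartesian coordinates:
  ∂f/∂x = -2*x*y + 6*x*z + 2*y^2
  ∂f/∂y = x*(-x + 4*y)
  ∂f/∂z = 3*x^2.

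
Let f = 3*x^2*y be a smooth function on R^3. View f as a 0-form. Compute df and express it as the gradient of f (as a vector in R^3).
df = (6*x*y) dx + (3*x^2) dy + (0) dz; grad f = (6*x*y, 3*x^2, 0)

For a 0-form f, d f = (∂f/∂x) dx + (∂f/∂y) dy + (∂f/∂z) dz. The components of the vector representation are exactly the entries of grad f in Cartesian coordinates:
  ∂f/∂x = 6*x*y
  ∂f/∂y = 3*x^2
  ∂f/∂z = 0.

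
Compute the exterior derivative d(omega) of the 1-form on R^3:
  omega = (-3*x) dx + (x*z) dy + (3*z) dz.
d(omega) = (z) dx ∧ dy + (-x) dy ∧ dz

For a 1-form omega = sum_i f_i dx_i, the exterior derivative is
  d(omega) = sum_{i < j} (∂f_j/∂x_i - ∂f_i/∂x_j) dx_i ∧ dx_j.
  coefficient of dx ∧ dy: ∂f_2/∂x - ∂f_1/∂y = ∂(x*z)/∂x - ∂(-3*x)/∂y = z
  coefficient of dy ∧ dz: ∂f_3/∂y - ∂f_2/∂z = ∂(3*z)/∂y - ∂(x*z)/∂z = -x
Assembling: d(omega) = (z) dx ∧ dy + (-x) dy ∧ dz.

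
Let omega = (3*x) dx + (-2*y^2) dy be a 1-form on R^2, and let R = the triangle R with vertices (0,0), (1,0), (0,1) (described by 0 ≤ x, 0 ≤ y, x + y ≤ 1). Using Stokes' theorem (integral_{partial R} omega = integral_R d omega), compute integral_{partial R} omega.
integral_(partial R) omega = 0

Stokes: integral_partial_R omega = integral_R d omega with d omega = (∂Q/∂x - ∂P/∂y) dx ∧ dy.
  ∂Q/∂x = 0
  ∂P/∂y = 0
  integrand = ∂Q/∂x - ∂P/∂y = 0.
Integrating over R: integral_0^1 integral_0^{1-x} (0) dy dx = 0.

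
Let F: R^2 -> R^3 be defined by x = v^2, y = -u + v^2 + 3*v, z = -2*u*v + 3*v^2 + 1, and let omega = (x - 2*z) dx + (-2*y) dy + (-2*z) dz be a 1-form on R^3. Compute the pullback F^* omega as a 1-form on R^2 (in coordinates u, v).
F^* omega = (-8*u*v^2 - 2*u + 12*v^3 + 2*v^2 + 10*v) du + (-8*u^2*v + 44*u*v^2 + 4*u*v + 10*u - 50*v^3 - 18*v^2 - 34*v) dv

Using F^*(f dg) = (f ∘ F) d(g ∘ F), substitute each coordinate x_i by F_i(u, v) in f_i, and replace dx_i by d F_i = (∂F_i/∂u) du + (∂F_i/∂v) dv.
  For the x component: f_1(F) = 4*u*v - 5*v^2 - 2; d F_1 = (0) du + (2*v) dv
  For the y component: f_2(F) = 2*u - 2*v^2 - 6*v; d F_2 = (-1) du + (2*v + 3) dv
  For the z component: f_3(F) = 4*u*v - 6*v^2 - 2; d F_3 = (-2*v) du + (-2*u + 6*v) dv
Combining and collecting du, dv coefficients:
  coeff of du: -8*u*v^2 - 2*u + 12*v^3 + 2*v^2 + 10*v
  coeff of dv: -8*u^2*v + 44*u*v^2 + 4*u*v + 10*u - 50*v^3 - 18*v^2 - 34*v
F^* omega = (-8*u*v^2 - 2*u + 12*v^3 + 2*v^2 + 10*v) du + (-8*u^2*v + 44*u*v^2 + 4*u*v + 10*u - 50*v^3 - 18*v^2 - 34*v) dv.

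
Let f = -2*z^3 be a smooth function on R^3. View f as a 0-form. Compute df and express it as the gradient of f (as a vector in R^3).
df = (0) dx + (0) dy + (-6*z^2) dz; grad f = (0, 0, -6*z^2)

For a 0-form f, d f = (∂f/∂x) dx + (∂f/∂y) dy + (∂f/∂z) dz. The components of the vector representation are exactly the entries of grad f in Cartesian coordinates:
  ∂f/∂x = 0
  ∂f/∂y = 0
  ∂f/∂z = -6*z^2.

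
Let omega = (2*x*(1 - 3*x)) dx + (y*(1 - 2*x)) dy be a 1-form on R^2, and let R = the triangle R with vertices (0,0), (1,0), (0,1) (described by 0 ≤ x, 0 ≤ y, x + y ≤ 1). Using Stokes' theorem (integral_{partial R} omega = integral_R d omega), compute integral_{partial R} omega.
integral_(partial R) omega = -1/3

Stokes: integral_partial_R omega = integral_R d omega with d omega = (∂Q/∂x - ∂P/∂y) dx ∧ dy.
  ∂Q/∂x = -2*y
  ∂P/∂y = 0
  integrand = ∂Q/∂x - ∂P/∂y = -2*y.
Integrating over R: integral_0^1 integral_0^{1-x} (-2*y) dy dx = -1/3.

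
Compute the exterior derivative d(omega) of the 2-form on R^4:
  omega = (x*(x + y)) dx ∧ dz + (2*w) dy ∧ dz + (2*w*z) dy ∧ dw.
d(omega) = (-x) dx ∧ dy ∧ dz + (2 - 2*w) dy ∧ dz ∧ dw

For a 2-form omega = sum_{i<j} g_{ij} dx_i ∧ dx_j, the exterior derivative is
  d(omega) = sum_{i<j} d(g_{ij}) ∧ dx_i ∧ dx_j = sum_{i<j, k} (∂g_{ij}/∂x_k) dx_k ∧ dx_i ∧ dx_j.
Expand each term, using dx_k ∧ dx_i ∧ dx_j = sgn(permutation) dx_{(a)} ∧ dx_{(b)} ∧ dx_{(c)} with (a < b < c) sorted:
  d(x*(x + y)) includes (∂/∂y)(x*(x + y)) dy = (x) dy, which multiplied by dx ∧ dz gives (-x) dx ∧ dy ∧ dz
  d(2*w) includes (∂/∂w)(2*w) dw = (2) dw, which multiplied by dy ∧ dz gives (2) dy ∧ dz ∧ dw
  d(2*w*z) includes (∂/∂z)(2*w*z) dz = (2*w) dz, which multiplied by dy ∧ dw gives (-2*w) dy ∧ dz ∧ dw
Collecting like 3-forms: d(omega) = (-x) dx ∧ dy ∧ dz + (2 - 2*w) dy ∧ dz ∧ dw.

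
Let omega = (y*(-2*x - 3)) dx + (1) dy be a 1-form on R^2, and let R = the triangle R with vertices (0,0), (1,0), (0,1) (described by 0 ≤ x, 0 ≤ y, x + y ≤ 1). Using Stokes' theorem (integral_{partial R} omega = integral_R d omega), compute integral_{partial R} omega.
integral_(partial R) omega = 11/6

Stokes: integral_partial_R omega = integral_R d omega with d omega = (∂Q/∂x - ∂P/∂y) dx ∧ dy.
  ∂Q/∂x = 0
  ∂P/∂y = -2*x - 3
  integrand = ∂Q/∂x - ∂P/∂y = 2*x + 3.
Integrating over R: integral_0^1 integral_0^{1-x} (2*x + 3) dy dx = 11/6.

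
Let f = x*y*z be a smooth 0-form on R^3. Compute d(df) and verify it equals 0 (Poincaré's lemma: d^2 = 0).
d(df) = 0

Step 1: df = sum_i (∂f/∂x_i) dx_i = (y*z) dx + (x*z) dy + (x*y) dz.
Step 2: Apply d again. Using the 1-form formula, the coefficient of dx ∧ dy in d(df) is ∂^2 f/∂x ∂y - ∂^2 f/∂y ∂x = (z) - (z) = 0 (equality of mixed partials for smooth f).
Similarly for dx ∧ dz and dy ∧ dz — all coefficients vanish. So d(df) = 0.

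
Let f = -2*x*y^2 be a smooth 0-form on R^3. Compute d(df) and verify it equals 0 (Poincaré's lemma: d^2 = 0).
d(df) = 0

Step 1: df = sum_i (∂f/∂x_i) dx_i = (-2*y^2) dx + (-4*x*y) dy + (0) dz.
Step 2: Apply d again. Using the 1-form formula, the coefficient of dx ∧ dy in d(df) is ∂^2 f/∂x ∂y - ∂^2 f/∂y ∂x = (-4*y) - (-4*y) = 0 (equality of mixed partials for smooth f).
Similarly for dx ∧ dz and dy ∧ dz — all coefficients vanish. So d(df) = 0.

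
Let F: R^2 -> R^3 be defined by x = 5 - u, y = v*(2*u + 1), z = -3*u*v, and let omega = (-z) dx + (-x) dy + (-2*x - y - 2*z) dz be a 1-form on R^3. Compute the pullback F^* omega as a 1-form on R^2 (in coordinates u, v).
F^* omega = (v*(-12*u*v - 7*u + 3*v + 20)) du + (-12*u^2*v - 4*u^2 + 3*u*v + 21*u - 5) dv

Using F^*(f dg) = (f ∘ F) d(g ∘ F), substitute each coordinate x_i by F_i(u, v) in f_i, and replace dx_i by d F_i = (∂F_i/∂u) du + (∂F_i/∂v) dv.
  For the x component: f_1(F) = 3*u*v; d F_1 = (-1) du + (0) dv
  For the y component: f_2(F) = u - 5; d F_2 = (2*v) du + (2*u + 1) dv
  For the z component: f_3(F) = 4*u*v + 2*u - v - 10; d F_3 = (-3*v) du + (-3*u) dv
Combining and collecting du, dv coefficients:
  coeff of du: v*(-12*u*v - 7*u + 3*v + 20)
  coeff of dv: -12*u^2*v - 4*u^2 + 3*u*v + 21*u - 5
F^* omega = (v*(-12*u*v - 7*u + 3*v + 20)) du + (-12*u^2*v - 4*u^2 + 3*u*v + 21*u - 5) dv.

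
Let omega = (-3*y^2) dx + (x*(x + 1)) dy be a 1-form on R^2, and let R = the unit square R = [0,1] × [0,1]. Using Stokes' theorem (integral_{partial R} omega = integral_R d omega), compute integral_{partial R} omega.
integral_(partial R) omega = 5

Stokes: integral_partial_R omega = integral_R d omega with d omega = (∂Q/∂x - ∂P/∂y) dx ∧ dy.
  ∂Q/∂x = 2*x + 1
  ∂P/∂y = -6*y
  integrand = ∂Q/∂x - ∂P/∂y = 2*x + 6*y + 1.
Integrating over R: integral_0^1 integral_0^1 (2*x + 6*y + 1) dx dy = 5.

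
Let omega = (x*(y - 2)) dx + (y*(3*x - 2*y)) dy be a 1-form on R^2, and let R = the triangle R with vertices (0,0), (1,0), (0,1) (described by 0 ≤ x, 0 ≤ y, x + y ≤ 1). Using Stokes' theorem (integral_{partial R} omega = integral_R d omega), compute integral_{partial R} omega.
integral_(partial R) omega = 1/3

Stokes: integral_partial_R omega = integral_R d omega with d omega = (∂Q/∂x - ∂P/∂y) dx ∧ dy.
  ∂Q/∂x = 3*y
  ∂P/∂y = x
  integrand = ∂Q/∂x - ∂P/∂y = -x + 3*y.
Integrating over R: integral_0^1 integral_0^{1-x} (-x + 3*y) dy dx = 1/3.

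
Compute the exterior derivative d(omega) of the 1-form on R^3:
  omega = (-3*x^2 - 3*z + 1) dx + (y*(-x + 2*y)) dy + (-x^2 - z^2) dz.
d(omega) = (-y) dx ∧ dy + (3 - 2*x) dx ∧ dz

For a 1-form omega = sum_i f_i dx_i, the exterior derivative is
  d(omega) = sum_{i < j} (∂f_j/∂x_i - ∂f_i/∂x_j) dx_i ∧ dx_j.
  coefficient of dx ∧ dy: ∂f_2/∂x - ∂f_1/∂y = ∂(y*(-x + 2*y))/∂x - ∂(-3*x^2 - 3*z + 1)/∂y = -y
  coefficient of dx ∧ dz: ∂f_3/∂x - ∂f_1/∂z = ∂(-x^2 - z^2)/∂x - ∂(-3*x^2 - 3*z + 1)/∂z = 3 - 2*x
Assembling: d(omega) = (-y) dx ∧ dy + (3 - 2*x) dx ∧ dz.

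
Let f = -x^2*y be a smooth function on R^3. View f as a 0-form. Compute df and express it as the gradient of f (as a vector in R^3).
df = (-2*x*y) dx + (-x^2) dy + (0) dz; grad f = (-2*x*y, -x^2, 0)

For a 0-form f, d f = (∂f/∂x) dx + (∂f/∂y) dy + (∂f/∂z) dz. The components of the vector representation are exactly the entries of grad f in Cartesian coordinates:
  ∂f/∂x = -2*x*y
  ∂f/∂y = -x^2
  ∂f/∂z = 0.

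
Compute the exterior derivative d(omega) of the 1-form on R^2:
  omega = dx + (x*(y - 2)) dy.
d(omega) = (y - 2) dx ∧ dy

For a 1-form omega = sum_i f_i dx_i, the exterior derivative is
  d(omega) = sum_{i < j} (∂f_j/∂x_i - ∂f_i/∂x_j) dx_i ∧ dx_j.
  coefficient of dx ∧ dy: ∂f_2/∂x - ∂f_1/∂y = ∂(x*(y - 2))/∂x - ∂(1)/∂y = y - 2
Assembling: d(omega) = (y - 2) dx ∧ dy.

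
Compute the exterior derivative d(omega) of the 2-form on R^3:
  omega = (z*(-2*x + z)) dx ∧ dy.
d(omega) = (-2*x + 2*z) dx ∧ dy ∧ dz

For a 2-form omega = sum_{i<j} g_{ij} dx_i ∧ dx_j, the exterior derivative is
  d(omega) = sum_{i<j} d(g_{ij}) ∧ dx_i ∧ dx_j = sum_{i<j, k} (∂g_{ij}/∂x_k) dx_k ∧ dx_i ∧ dx_j.
Expand each term, using dx_k ∧ dx_i ∧ dx_j = sgn(permutation) dx_{(a)} ∧ dx_{(b)} ∧ dx_{(c)} with (a < b < c) sorted:
  d(z*(-2*x + z)) includes (∂/∂z)(z*(-2*x + z)) dz = (-2*x + 2*z) dz, which multiplied by dx ∧ dy gives (-2*x + 2*z) dx ∧ dy ∧ dz
Collecting like 3-forms: d(omega) = (-2*x + 2*z) dx ∧ dy ∧ dz.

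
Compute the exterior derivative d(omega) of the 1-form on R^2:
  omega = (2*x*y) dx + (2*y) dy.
d(omega) = (-2*x) dx ∧ dy

For a 1-form omega = sum_i f_i dx_i, the exterior derivative is
  d(omega) = sum_{i < j} (∂f_j/∂x_i - ∂f_i/∂x_j) dx_i ∧ dx_j.
  coefficient of dx ∧ dy: ∂f_2/∂x - ∂f_1/∂y = ∂(2*y)/∂x - ∂(2*x*y)/∂y = -2*x
Assembling: d(omega) = (-2*x) dx ∧ dy.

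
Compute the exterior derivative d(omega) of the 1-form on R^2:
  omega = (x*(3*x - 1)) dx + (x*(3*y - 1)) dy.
d(omega) = (3*y - 1) dx ∧ dy

For a 1-form omega = sum_i f_i dx_i, the exterior derivative is
  d(omega) = sum_{i < j} (∂f_j/∂x_i - ∂f_i/∂x_j) dx_i ∧ dx_j.
  coefficient of dx ∧ dy: ∂f_2/∂x - ∂f_1/∂y = ∂(x*(3*y - 1))/∂x - ∂(x*(3*x - 1))/∂y = 3*y - 1
Assembling: d(omega) = (3*y - 1) dx ∧ dy.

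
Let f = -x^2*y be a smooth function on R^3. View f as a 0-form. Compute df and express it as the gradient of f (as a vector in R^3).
df = (-2*x*y) dx + (-x^2) dy + (0) dz; grad f = (-2*x*y, -x^2, 0)

For a 0-form f, d f = (∂f/∂x) dx + (∂f/∂y) dy + (∂f/∂z) dz. The components of the vector representation are exactly the entries of grad f in Cartesian coordinates:
  ∂f/∂x = -2*x*y
  ∂f/∂y = -x^2
  ∂f/∂z = 0.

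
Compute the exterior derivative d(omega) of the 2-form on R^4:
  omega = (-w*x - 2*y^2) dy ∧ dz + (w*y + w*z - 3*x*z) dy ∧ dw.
d(omega) = (-w) dx ∧ dy ∧ dz + (-w + 2*x) dy ∧ dz ∧ dw + (-3*z) dx ∧ dy ∧ dw

For a 2-form omega = sum_{i<j} g_{ij} dx_i ∧ dx_j, the exterior derivative is
  d(omega) = sum_{i<j} d(g_{ij}) ∧ dx_i ∧ dx_j = sum_{i<j, k} (∂g_{ij}/∂x_k) dx_k ∧ dx_i ∧ dx_j.
Expand each term, using dx_k ∧ dx_i ∧ dx_j = sgn(permutation) dx_{(a)} ∧ dx_{(b)} ∧ dx_{(c)} with (a < b < c) sorted:
  d(-w*x - 2*y^2) includes (∂/∂x)(-w*x - 2*y^2) dx = (-w) dx, which multiplied by dy ∧ dz gives (-w) dx ∧ dy ∧ dz
  d(-w*x - 2*y^2) includes (∂/∂w)(-w*x - 2*y^2) dw = (-x) dw, which multiplied by dy ∧ dz gives (-x) dy ∧ dz ∧ dw
  d(w*y + w*z - 3*x*z) includes (∂/∂x)(w*y + w*z - 3*x*z) dx = (-3*z) dx, which multiplied by dy ∧ dw gives (-3*z) dx ∧ dy ∧ dw
  d(w*y + w*z - 3*x*z) includes (∂/∂z)(w*y + w*z - 3*x*z) dz = (w - 3*x) dz, which multiplied by dy ∧ dw gives (-w + 3*x) dy ∧ dz ∧ dw
Collecting like 3-forms: d(omega) = (-w) dx ∧ dy ∧ dz + (-w + 2*x) dy ∧ dz ∧ dw + (-3*z) dx ∧ dy ∧ dw.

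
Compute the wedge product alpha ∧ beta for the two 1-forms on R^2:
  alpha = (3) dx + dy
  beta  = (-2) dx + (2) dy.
alpha ∧ beta = (8) dx ∧ dy

Distribute the wedge, using dx_i ∧ dx_j = -dx_j ∧ dx_i and dx_i ∧ dx_i = 0. For each pair (i, j) with i < j, the coefficient of dx_i ∧ dx_j in alpha ∧ beta is (alpha_i * beta_j - alpha_j * beta_i). Collecting: alpha ∧ beta = (8) dx ∧ dy.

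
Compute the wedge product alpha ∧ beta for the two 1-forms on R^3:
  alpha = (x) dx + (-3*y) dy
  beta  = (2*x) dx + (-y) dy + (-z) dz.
alpha ∧ beta = (5*x*y) dx ∧ dy + (-x*z) dx ∧ dz + (3*y*z) dy ∧ dz

Distribute the wedge, using dx_i ∧ dx_j = -dx_j ∧ dx_i and dx_i ∧ dx_i = 0. For each pair (i, j) with i < j, the coefficient of dx_i ∧ dx_j in alpha ∧ beta is (alpha_i * beta_j - alpha_j * beta_i). Collecting: alpha ∧ beta = (5*x*y) dx ∧ dy + (-x*z) dx ∧ dz + (3*y*z) dy ∧ dz.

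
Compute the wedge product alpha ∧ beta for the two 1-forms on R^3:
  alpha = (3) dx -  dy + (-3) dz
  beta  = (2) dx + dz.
alpha ∧ beta = (9) dx ∧ dz + (2) dx ∧ dy + (-1) dy ∧ dz

Distribute the wedge, using dx_i ∧ dx_j = -dx_j ∧ dx_i and dx_i ∧ dx_i = 0. For each pair (i, j) with i < j, the coefficient of dx_i ∧ dx_j in alpha ∧ beta is (alpha_i * beta_j - alpha_j * beta_i). Collecting: alpha ∧ beta = (9) dx ∧ dz + (2) dx ∧ dy + (-1) dy ∧ dz.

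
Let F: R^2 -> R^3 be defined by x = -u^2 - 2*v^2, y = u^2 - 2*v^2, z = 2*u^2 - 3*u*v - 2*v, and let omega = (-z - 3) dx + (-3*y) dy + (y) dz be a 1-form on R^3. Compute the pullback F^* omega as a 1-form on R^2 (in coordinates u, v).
F^* omega = (2*u^3 - 9*u^2*v + 4*u*v^2 - 4*u*v + 6*u + 6*v^3) du + (-3*u^3 + 20*u^2*v - 2*u^2 - 6*u*v^2 - 24*v^3 - 4*v^2 + 12*v) dv

Using F^*(f dg) = (f ∘ F) d(g ∘ F), substitute each coordinate x_i by F_i(u, v) in f_i, and replace dx_i by d F_i = (∂F_i/∂u) du + (∂F_i/∂v) dv.
  For the x component: f_1(F) = -2*u^2 + 3*u*v + 2*v - 3; d F_1 = (-2*u) du + (-4*v) dv
  For the y component: f_2(F) = -3*u^2 + 6*v^2; d F_2 = (2*u) du + (-4*v) dv
  For the z component: f_3(F) = u^2 - 2*v^2; d F_3 = (4*u - 3*v) du + (-3*u - 2) dv
Combining and collecting du, dv coefficients:
  coeff of du: 2*u^3 - 9*u^2*v + 4*u*v^2 - 4*u*v + 6*u + 6*v^3
  coeff of dv: -3*u^3 + 20*u^2*v - 2*u^2 - 6*u*v^2 - 24*v^3 - 4*v^2 + 12*v
F^* omega = (2*u^3 - 9*u^2*v + 4*u*v^2 - 4*u*v + 6*u + 6*v^3) du + (-3*u^3 + 20*u^2*v - 2*u^2 - 6*u*v^2 - 24*v^3 - 4*v^2 + 12*v) dv.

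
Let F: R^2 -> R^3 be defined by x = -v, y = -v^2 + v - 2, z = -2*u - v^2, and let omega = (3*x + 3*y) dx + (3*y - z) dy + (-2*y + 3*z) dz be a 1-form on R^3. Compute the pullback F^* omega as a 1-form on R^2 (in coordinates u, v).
F^* omega = (12*u + 2*v^2 + 4*v - 8) du + (8*u*v + 2*u + 6*v^3 - v^2 + 7*v) dv

Using F^*(f dg) = (f ∘ F) d(g ∘ F), substitute each coordinate x_i by F_i(u, v) in f_i, and replace dx_i by d F_i = (∂F_i/∂u) du + (∂F_i/∂v) dv.
  For the x component: f_1(F) = -3*v^2 - 6; d F_1 = (0) du + (-1) dv
  For the y component: f_2(F) = 2*u - 2*v^2 + 3*v - 6; d F_2 = (0) du + (1 - 2*v) dv
  For the z component: f_3(F) = -6*u - v^2 - 2*v + 4; d F_3 = (-2) du + (-2*v) dv
Combining and collecting du, dv coefficients:
  coeff of du: 12*u + 2*v^2 + 4*v - 8
  coeff of dv: 8*u*v + 2*u + 6*v^3 - v^2 + 7*v
F^* omega = (12*u + 2*v^2 + 4*v - 8) du + (8*u*v + 2*u + 6*v^3 - v^2 + 7*v) dv.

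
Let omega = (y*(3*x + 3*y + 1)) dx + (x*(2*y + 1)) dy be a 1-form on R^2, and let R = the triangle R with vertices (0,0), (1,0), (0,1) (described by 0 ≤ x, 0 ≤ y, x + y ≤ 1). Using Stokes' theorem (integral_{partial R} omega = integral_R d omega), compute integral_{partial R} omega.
integral_(partial R) omega = -7/6

Stokes: integral_partial_R omega = integral_R d omega with d omega = (∂Q/∂x - ∂P/∂y) dx ∧ dy.
  ∂Q/∂x = 2*y + 1
  ∂P/∂y = 3*x + 6*y + 1
  integrand = ∂Q/∂x - ∂P/∂y = -3*x - 4*y.
Integrating over R: integral_0^1 integral_0^{1-x} (-3*x - 4*y) dy dx = -7/6.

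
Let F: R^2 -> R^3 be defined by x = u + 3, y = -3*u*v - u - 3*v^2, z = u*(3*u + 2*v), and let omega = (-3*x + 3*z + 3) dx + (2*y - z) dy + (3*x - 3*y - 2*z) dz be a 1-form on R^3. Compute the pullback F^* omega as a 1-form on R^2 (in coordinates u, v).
F^* omega = (-36*u^3 + 27*u^2*v + 48*u^2 + 88*u*v^2 + 32*u*v + 53*u + 36*v^3 + 6*v^2 + 18*v - 6) du + (-3*u^3 + 52*u^2*v + 18*u^2 + 84*u*v^2 + 12*u*v + 18*u + 36*v^3) dv

Using F^*(f dg) = (f ∘ F) d(g ∘ F), substitute each coordinate x_i by F_i(u, v) in f_i, and replace dx_i by d F_i = (∂F_i/∂u) du + (∂F_i/∂v) dv.
  For the x component: f_1(F) = 9*u^2 + 6*u*v - 3*u - 6; d F_1 = (1) du + (0) dv
  For the y component: f_2(F) = -3*u^2 - 8*u*v - 2*u - 6*v^2; d F_2 = (-3*v - 1) du + (-3*u - 6*v) dv
  For the z component: f_3(F) = -6*u^2 + 5*u*v + 6*u + 9*v^2 + 9; d F_3 = (6*u + 2*v) du + (2*u) dv
Combining and collecting du, dv coefficients:
  coeff of du: -36*u^3 + 27*u^2*v + 48*u^2 + 88*u*v^2 + 32*u*v + 53*u + 36*v^3 + 6*v^2 + 18*v - 6
  coeff of dv: -3*u^3 + 52*u^2*v + 18*u^2 + 84*u*v^2 + 12*u*v + 18*u + 36*v^3
F^* omega = (-36*u^3 + 27*u^2*v + 48*u^2 + 88*u*v^2 + 32*u*v + 53*u + 36*v^3 + 6*v^2 + 18*v - 6) du + (-3*u^3 + 52*u^2*v + 18*u^2 + 84*u*v^2 + 12*u*v + 18*u + 36*v^3) dv.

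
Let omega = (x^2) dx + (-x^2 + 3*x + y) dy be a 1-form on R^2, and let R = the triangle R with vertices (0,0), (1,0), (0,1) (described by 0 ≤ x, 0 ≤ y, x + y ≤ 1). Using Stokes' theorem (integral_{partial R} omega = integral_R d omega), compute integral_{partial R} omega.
integral_(partial R) omega = 7/6

Stokes: integral_partial_R omega = integral_R d omega with d omega = (∂Q/∂x - ∂P/∂y) dx ∧ dy.
  ∂Q/∂x = 3 - 2*x
  ∂P/∂y = 0
  integrand = ∂Q/∂x - ∂P/∂y = 3 - 2*x.
Integrating over R: integral_0^1 integral_0^{1-x} (3 - 2*x) dy dx = 7/6.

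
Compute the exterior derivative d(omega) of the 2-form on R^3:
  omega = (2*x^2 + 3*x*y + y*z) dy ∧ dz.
d(omega) = (4*x + 3*y) dx ∧ dy ∧ dz

For a 2-form omega = sum_{i<j} g_{ij} dx_i ∧ dx_j, the exterior derivative is
  d(omega) = sum_{i<j} d(g_{ij}) ∧ dx_i ∧ dx_j = sum_{i<j, k} (∂g_{ij}/∂x_k) dx_k ∧ dx_i ∧ dx_j.
Expand each term, using dx_k ∧ dx_i ∧ dx_j = sgn(permutation) dx_{(a)} ∧ dx_{(b)} ∧ dx_{(c)} with (a < b < c) sorted:
  d(2*x^2 + 3*x*y + y*z) includes (∂/∂x)(2*x^2 + 3*x*y + y*z) dx = (4*x + 3*y) dx, which multiplied by dy ∧ dz gives (4*x + 3*y) dx ∧ dy ∧ dz
Collecting like 3-forms: d(omega) = (4*x + 3*y) dx ∧ dy ∧ dz.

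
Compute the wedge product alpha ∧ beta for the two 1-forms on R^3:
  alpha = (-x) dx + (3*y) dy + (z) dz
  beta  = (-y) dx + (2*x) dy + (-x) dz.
alpha ∧ beta = (-2*x^2 + 3*y^2) dx ∧ dy + (x^2 + y*z) dx ∧ dz + (-x*(3*y + 2*z)) dy ∧ dz

Distribute the wedge, using dx_i ∧ dx_j = -dx_j ∧ dx_i and dx_i ∧ dx_i = 0. For each pair (i, j) with i < j, the coefficient of dx_i ∧ dx_j in alpha ∧ beta is (alpha_i * beta_j - alpha_j * beta_i). Collecting: alpha ∧ beta = (-2*x^2 + 3*y^2) dx ∧ dy + (x^2 + y*z) dx ∧ dz + (-x*(3*y + 2*z)) dy ∧ dz.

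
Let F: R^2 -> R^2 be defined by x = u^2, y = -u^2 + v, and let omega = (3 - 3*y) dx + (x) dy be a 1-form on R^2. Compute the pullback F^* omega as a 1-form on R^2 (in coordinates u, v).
F^* omega = (2*u*(2*u^2 - 3*v + 3)) du + (u^2) dv

Using F^*(f dg) = (f ∘ F) d(g ∘ F), substitute each coordinate x_i by F_i(u, v) in f_i, and replace dx_i by d F_i = (∂F_i/∂u) du + (∂F_i/∂v) dv.
  For the x component: f_1(F) = 3*u^2 - 3*v + 3; d F_1 = (2*u) du + (0) dv
  For the y component: f_2(F) = u^2; d F_2 = (-2*u) du + (1) dv
Combining and collecting du, dv coefficients:
  coeff of du: 2*u*(2*u^2 - 3*v + 3)
  coeff of dv: u^2
F^* omega = (2*u*(2*u^2 - 3*v + 3)) du + (u^2) dv.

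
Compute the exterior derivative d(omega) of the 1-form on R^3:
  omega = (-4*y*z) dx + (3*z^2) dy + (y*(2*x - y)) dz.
d(omega) = (4*z) dx ∧ dy + (6*y) dx ∧ dz + (2*x - 2*y - 6*z) dy ∧ dz

For a 1-form omega = sum_i f_i dx_i, the exterior derivative is
  d(omega) = sum_{i < j} (∂f_j/∂x_i - ∂f_i/∂x_j) dx_i ∧ dx_j.
  coefficient of dx ∧ dy: ∂f_2/∂x - ∂f_1/∂y = ∂(3*z^2)/∂x - ∂(-4*y*z)/∂y = 4*z
  coefficient of dx ∧ dz: ∂f_3/∂x - ∂f_1/∂z = ∂(y*(2*x - y))/∂x - ∂(-4*y*z)/∂z = 6*y
  coefficient of dy ∧ dz: ∂f_3/∂y - ∂f_2/∂z = ∂(y*(2*x - y))/∂y - ∂(3*z^2)/∂z = 2*x - 2*y - 6*z
Assembling: d(omega) = (4*z) dx ∧ dy + (6*y) dx ∧ dz + (2*x - 2*y - 6*z) dy ∧ dz.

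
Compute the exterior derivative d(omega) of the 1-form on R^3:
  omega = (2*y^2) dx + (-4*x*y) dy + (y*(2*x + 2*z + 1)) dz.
d(omega) = (-8*y) dx ∧ dy + (2*y) dx ∧ dz + (2*x + 2*z + 1) dy ∧ dz

For a 1-form omega = sum_i f_i dx_i, the exterior derivative is
  d(omega) = sum_{i < j} (∂f_j/∂x_i - ∂f_i/∂x_j) dx_i ∧ dx_j.
  coefficient of dx ∧ dy: ∂f_2/∂x - ∂f_1/∂y = ∂(-4*x*y)/∂x - ∂(2*y^2)/∂y = -8*y
  coefficient of dx ∧ dz: ∂f_3/∂x - ∂f_1/∂z = ∂(y*(2*x + 2*z + 1))/∂x - ∂(2*y^2)/∂z = 2*y
  coefficient of dy ∧ dz: ∂f_3/∂y - ∂f_2/∂z = ∂(y*(2*x + 2*z + 1))/∂y - ∂(-4*x*y)/∂z = 2*x + 2*z + 1
Assembling: d(omega) = (-8*y) dx ∧ dy + (2*y) dx ∧ dz + (2*x + 2*z + 1) dy ∧ dz.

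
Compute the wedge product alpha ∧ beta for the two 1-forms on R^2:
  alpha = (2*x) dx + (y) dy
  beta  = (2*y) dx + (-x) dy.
alpha ∧ beta = (-2*x^2 - 2*y^2) dx ∧ dy

Distribute the wedge, using dx_i ∧ dx_j = -dx_j ∧ dx_i and dx_i ∧ dx_i = 0. For each pair (i, j) with i < j, the coefficient of dx_i ∧ dx_j in alpha ∧ beta is (alpha_i * beta_j - alpha_j * beta_i). Collecting: alpha ∧ beta = (-2*x^2 - 2*y^2) dx ∧ dy.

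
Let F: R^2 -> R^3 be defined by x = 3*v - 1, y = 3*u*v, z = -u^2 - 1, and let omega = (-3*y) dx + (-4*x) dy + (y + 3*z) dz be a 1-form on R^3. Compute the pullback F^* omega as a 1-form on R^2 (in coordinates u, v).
F^* omega = (6*u^3 - 6*u^2*v + 6*u - 36*v^2 + 12*v) du + (3*u*(4 - 21*v)) dv

Using F^*(f dg) = (f ∘ F) d(g ∘ F), substitute each coordinate x_i by F_i(u, v) in f_i, and replace dx_i by d F_i = (∂F_i/∂u) du + (∂F_i/∂v) dv.
  For the x component: f_1(F) = -9*u*v; d F_1 = (0) du + (3) dv
  For the y component: f_2(F) = 4 - 12*v; d F_2 = (3*v) du + (3*u) dv
  For the z component: f_3(F) = -3*u^2 + 3*u*v - 3; d F_3 = (-2*u) du + (0) dv
Combining and collecting du, dv coefficients:
  coeff of du: 6*u^3 - 6*u^2*v + 6*u - 36*v^2 + 12*v
  coeff of dv: 3*u*(4 - 21*v)
F^* omega = (6*u^3 - 6*u^2*v + 6*u - 36*v^2 + 12*v) du + (3*u*(4 - 21*v)) dv.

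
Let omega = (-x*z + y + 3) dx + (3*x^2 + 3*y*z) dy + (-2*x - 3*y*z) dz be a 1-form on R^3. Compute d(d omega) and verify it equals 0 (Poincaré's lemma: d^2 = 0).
d(d omega) = 0

Step 1: d omega = sum_{i<j} (∂f_j/∂x_i - ∂f_i/∂x_j) dx_i ∧ dx_j:
  coeff of dx ∧ dy: 6*x - 1
  coeff of dx ∧ dz: x - 2
  coeff of dy ∧ dz: -3*y - 3*z
Step 2: Apply d again to each 2-form coefficient. The only possible 3-form in R^3 is dx ∧ dy ∧ dz, with coefficient
  ∂(coeff of dy∧dz)/∂x - ∂(coeff of dx∧dz)/∂y + ∂(coeff of dx∧dy)/∂z
  = ∂/∂x (-3*y - 3*z) - ∂/∂y (x - 2) + ∂/∂z (6*x - 1).
Each of these terms simplifies to sums of mixed partials that cancel in pairs. The result is 0 (by equality of mixed partials for smooth functions — Schwarz / Clairaut).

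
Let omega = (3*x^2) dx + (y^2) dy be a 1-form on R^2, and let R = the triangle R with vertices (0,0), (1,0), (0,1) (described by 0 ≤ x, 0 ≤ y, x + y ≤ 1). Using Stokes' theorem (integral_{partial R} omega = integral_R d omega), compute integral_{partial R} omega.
integral_(partial R) omega = 0

Stokes: integral_partial_R omega = integral_R d omega with d omega = (∂Q/∂x - ∂P/∂y) dx ∧ dy.
  ∂Q/∂x = 0
  ∂P/∂y = 0
  integrand = ∂Q/∂x - ∂P/∂y = 0.
Integrating over R: integral_0^1 integral_0^{1-x} (0) dy dx = 0.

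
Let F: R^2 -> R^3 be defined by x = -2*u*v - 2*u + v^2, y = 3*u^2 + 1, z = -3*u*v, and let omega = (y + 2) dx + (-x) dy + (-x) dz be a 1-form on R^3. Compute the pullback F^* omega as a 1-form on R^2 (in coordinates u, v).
F^* omega = (6*u^2*v + 6*u^2 - 12*u*v^2 - 6*u*v + 3*v^3 - 6*v - 6) du + (-6*u^3 - 6*u^2 + 3*u*v^2 - 6*u + 6*v) dv

Using F^*(f dg) = (f ∘ F) d(g ∘ F), substitute each coordinate x_i by F_i(u, v) in f_i, and replace dx_i by d F_i = (∂F_i/∂u) du + (∂F_i/∂v) dv.
  For the x component: f_1(F) = 3*u^2 + 3; d F_1 = (-2*v - 2) du + (-2*u + 2*v) dv
  For the y component: f_2(F) = 2*u*v + 2*u - v^2; d F_2 = (6*u) du + (0) dv
  For the z component: f_3(F) = 2*u*v + 2*u - v^2; d F_3 = (-3*v) du + (-3*u) dv
Combining and collecting du, dv coefficients:
  coeff of du: 6*u^2*v + 6*u^2 - 12*u*v^2 - 6*u*v + 3*v^3 - 6*v - 6
  coeff of dv: -6*u^3 - 6*u^2 + 3*u*v^2 - 6*u + 6*v
F^* omega = (6*u^2*v + 6*u^2 - 12*u*v^2 - 6*u*v + 3*v^3 - 6*v - 6) du + (-6*u^3 - 6*u^2 + 3*u*v^2 - 6*u + 6*v) dv.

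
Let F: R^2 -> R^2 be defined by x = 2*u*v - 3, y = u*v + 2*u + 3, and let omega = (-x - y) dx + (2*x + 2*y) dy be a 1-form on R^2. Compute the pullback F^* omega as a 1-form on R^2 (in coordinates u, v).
F^* omega = (4*u*(3*v + 2)) du

Using F^*(f dg) = (f ∘ F) d(g ∘ F), substitute each coordinate x_i by F_i(u, v) in f_i, and replace dx_i by d F_i = (∂F_i/∂u) du + (∂F_i/∂v) dv.
  For the x component: f_1(F) = u*(-3*v - 2); d F_1 = (2*v) du + (2*u) dv
  For the y component: f_2(F) = 2*u*(3*v + 2); d F_2 = (v + 2) du + (u) dv
Combining and collecting du, dv coefficients:
  coeff of du: 4*u*(3*v + 2)
  coeff of dv: 0
F^* omega = (4*u*(3*v + 2)) du.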